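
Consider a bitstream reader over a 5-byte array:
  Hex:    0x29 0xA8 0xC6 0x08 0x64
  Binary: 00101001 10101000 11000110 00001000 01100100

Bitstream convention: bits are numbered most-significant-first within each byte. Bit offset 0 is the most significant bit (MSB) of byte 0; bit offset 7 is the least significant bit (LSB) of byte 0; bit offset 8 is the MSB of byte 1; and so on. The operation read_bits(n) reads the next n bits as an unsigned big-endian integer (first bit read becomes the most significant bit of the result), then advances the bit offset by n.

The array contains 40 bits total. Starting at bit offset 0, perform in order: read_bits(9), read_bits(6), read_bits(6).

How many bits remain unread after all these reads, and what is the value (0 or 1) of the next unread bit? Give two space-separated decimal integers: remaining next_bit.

Answer: 19 1

Derivation:
Read 1: bits[0:9] width=9 -> value=83 (bin 001010011); offset now 9 = byte 1 bit 1; 31 bits remain
Read 2: bits[9:15] width=6 -> value=20 (bin 010100); offset now 15 = byte 1 bit 7; 25 bits remain
Read 3: bits[15:21] width=6 -> value=24 (bin 011000); offset now 21 = byte 2 bit 5; 19 bits remain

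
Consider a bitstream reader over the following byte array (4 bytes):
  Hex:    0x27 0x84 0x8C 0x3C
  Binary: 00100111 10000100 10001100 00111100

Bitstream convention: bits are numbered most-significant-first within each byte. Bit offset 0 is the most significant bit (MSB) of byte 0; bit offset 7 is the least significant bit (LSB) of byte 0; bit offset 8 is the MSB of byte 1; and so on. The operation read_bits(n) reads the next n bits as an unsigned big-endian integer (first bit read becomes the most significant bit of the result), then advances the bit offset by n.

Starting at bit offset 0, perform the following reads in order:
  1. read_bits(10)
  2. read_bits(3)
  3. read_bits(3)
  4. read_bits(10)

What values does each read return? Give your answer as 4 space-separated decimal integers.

Read 1: bits[0:10] width=10 -> value=158 (bin 0010011110); offset now 10 = byte 1 bit 2; 22 bits remain
Read 2: bits[10:13] width=3 -> value=0 (bin 000); offset now 13 = byte 1 bit 5; 19 bits remain
Read 3: bits[13:16] width=3 -> value=4 (bin 100); offset now 16 = byte 2 bit 0; 16 bits remain
Read 4: bits[16:26] width=10 -> value=560 (bin 1000110000); offset now 26 = byte 3 bit 2; 6 bits remain

Answer: 158 0 4 560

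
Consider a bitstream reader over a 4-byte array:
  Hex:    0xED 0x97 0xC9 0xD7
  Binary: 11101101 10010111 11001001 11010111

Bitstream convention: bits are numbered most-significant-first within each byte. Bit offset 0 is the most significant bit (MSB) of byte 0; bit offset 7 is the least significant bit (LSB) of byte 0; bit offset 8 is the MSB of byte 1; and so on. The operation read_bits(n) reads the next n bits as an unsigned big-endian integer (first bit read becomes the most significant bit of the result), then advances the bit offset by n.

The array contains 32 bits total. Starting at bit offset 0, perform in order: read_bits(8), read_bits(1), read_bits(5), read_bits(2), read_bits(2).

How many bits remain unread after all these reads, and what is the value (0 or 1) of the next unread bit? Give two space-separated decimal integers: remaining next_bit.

Read 1: bits[0:8] width=8 -> value=237 (bin 11101101); offset now 8 = byte 1 bit 0; 24 bits remain
Read 2: bits[8:9] width=1 -> value=1 (bin 1); offset now 9 = byte 1 bit 1; 23 bits remain
Read 3: bits[9:14] width=5 -> value=5 (bin 00101); offset now 14 = byte 1 bit 6; 18 bits remain
Read 4: bits[14:16] width=2 -> value=3 (bin 11); offset now 16 = byte 2 bit 0; 16 bits remain
Read 5: bits[16:18] width=2 -> value=3 (bin 11); offset now 18 = byte 2 bit 2; 14 bits remain

Answer: 14 0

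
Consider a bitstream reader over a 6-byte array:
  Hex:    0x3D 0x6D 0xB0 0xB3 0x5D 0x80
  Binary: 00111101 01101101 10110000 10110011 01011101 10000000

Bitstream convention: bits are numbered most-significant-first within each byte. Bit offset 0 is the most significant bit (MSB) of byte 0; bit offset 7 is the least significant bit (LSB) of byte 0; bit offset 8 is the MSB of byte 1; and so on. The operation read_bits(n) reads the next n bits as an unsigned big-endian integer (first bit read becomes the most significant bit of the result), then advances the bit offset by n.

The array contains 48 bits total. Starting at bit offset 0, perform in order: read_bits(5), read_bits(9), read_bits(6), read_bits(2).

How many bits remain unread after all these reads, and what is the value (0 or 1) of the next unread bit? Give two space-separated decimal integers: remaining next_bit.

Answer: 26 0

Derivation:
Read 1: bits[0:5] width=5 -> value=7 (bin 00111); offset now 5 = byte 0 bit 5; 43 bits remain
Read 2: bits[5:14] width=9 -> value=347 (bin 101011011); offset now 14 = byte 1 bit 6; 34 bits remain
Read 3: bits[14:20] width=6 -> value=27 (bin 011011); offset now 20 = byte 2 bit 4; 28 bits remain
Read 4: bits[20:22] width=2 -> value=0 (bin 00); offset now 22 = byte 2 bit 6; 26 bits remain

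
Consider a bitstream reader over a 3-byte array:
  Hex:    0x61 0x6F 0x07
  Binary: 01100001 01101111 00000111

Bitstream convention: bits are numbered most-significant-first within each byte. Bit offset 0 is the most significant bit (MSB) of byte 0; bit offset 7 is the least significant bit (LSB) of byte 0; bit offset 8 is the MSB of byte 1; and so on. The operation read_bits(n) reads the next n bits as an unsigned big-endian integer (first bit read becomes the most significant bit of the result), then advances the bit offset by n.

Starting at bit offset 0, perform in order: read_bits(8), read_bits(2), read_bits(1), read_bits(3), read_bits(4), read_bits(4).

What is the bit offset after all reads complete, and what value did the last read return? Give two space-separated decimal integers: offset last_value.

Answer: 22 1

Derivation:
Read 1: bits[0:8] width=8 -> value=97 (bin 01100001); offset now 8 = byte 1 bit 0; 16 bits remain
Read 2: bits[8:10] width=2 -> value=1 (bin 01); offset now 10 = byte 1 bit 2; 14 bits remain
Read 3: bits[10:11] width=1 -> value=1 (bin 1); offset now 11 = byte 1 bit 3; 13 bits remain
Read 4: bits[11:14] width=3 -> value=3 (bin 011); offset now 14 = byte 1 bit 6; 10 bits remain
Read 5: bits[14:18] width=4 -> value=12 (bin 1100); offset now 18 = byte 2 bit 2; 6 bits remain
Read 6: bits[18:22] width=4 -> value=1 (bin 0001); offset now 22 = byte 2 bit 6; 2 bits remain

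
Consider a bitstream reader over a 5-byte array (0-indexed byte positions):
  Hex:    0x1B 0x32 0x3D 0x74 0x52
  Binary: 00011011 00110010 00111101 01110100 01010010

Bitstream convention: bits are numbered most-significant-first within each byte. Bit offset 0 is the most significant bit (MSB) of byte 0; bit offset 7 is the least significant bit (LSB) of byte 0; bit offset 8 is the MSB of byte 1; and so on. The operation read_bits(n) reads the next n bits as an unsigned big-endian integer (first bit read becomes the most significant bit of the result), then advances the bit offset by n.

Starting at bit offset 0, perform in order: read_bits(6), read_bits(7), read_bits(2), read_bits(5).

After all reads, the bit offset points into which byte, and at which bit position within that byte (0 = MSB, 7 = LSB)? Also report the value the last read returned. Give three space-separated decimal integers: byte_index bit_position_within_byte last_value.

Answer: 2 4 3

Derivation:
Read 1: bits[0:6] width=6 -> value=6 (bin 000110); offset now 6 = byte 0 bit 6; 34 bits remain
Read 2: bits[6:13] width=7 -> value=102 (bin 1100110); offset now 13 = byte 1 bit 5; 27 bits remain
Read 3: bits[13:15] width=2 -> value=1 (bin 01); offset now 15 = byte 1 bit 7; 25 bits remain
Read 4: bits[15:20] width=5 -> value=3 (bin 00011); offset now 20 = byte 2 bit 4; 20 bits remain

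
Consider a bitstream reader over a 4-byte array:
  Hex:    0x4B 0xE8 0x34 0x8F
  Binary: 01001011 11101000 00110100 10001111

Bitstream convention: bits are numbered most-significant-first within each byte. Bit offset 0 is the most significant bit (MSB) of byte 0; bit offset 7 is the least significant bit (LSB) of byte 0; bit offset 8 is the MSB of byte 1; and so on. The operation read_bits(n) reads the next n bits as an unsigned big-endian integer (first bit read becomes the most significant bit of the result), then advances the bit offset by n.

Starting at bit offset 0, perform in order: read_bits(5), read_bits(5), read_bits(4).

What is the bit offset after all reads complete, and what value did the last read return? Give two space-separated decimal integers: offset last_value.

Read 1: bits[0:5] width=5 -> value=9 (bin 01001); offset now 5 = byte 0 bit 5; 27 bits remain
Read 2: bits[5:10] width=5 -> value=15 (bin 01111); offset now 10 = byte 1 bit 2; 22 bits remain
Read 3: bits[10:14] width=4 -> value=10 (bin 1010); offset now 14 = byte 1 bit 6; 18 bits remain

Answer: 14 10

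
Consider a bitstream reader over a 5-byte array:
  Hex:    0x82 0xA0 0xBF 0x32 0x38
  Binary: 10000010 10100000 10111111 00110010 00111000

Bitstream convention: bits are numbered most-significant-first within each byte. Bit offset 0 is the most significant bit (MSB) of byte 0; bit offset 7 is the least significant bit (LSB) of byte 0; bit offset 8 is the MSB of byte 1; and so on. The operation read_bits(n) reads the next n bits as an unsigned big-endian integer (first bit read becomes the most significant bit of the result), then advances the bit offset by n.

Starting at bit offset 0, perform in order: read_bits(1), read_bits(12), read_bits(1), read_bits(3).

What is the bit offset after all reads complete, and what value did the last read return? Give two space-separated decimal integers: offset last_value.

Answer: 17 1

Derivation:
Read 1: bits[0:1] width=1 -> value=1 (bin 1); offset now 1 = byte 0 bit 1; 39 bits remain
Read 2: bits[1:13] width=12 -> value=84 (bin 000001010100); offset now 13 = byte 1 bit 5; 27 bits remain
Read 3: bits[13:14] width=1 -> value=0 (bin 0); offset now 14 = byte 1 bit 6; 26 bits remain
Read 4: bits[14:17] width=3 -> value=1 (bin 001); offset now 17 = byte 2 bit 1; 23 bits remain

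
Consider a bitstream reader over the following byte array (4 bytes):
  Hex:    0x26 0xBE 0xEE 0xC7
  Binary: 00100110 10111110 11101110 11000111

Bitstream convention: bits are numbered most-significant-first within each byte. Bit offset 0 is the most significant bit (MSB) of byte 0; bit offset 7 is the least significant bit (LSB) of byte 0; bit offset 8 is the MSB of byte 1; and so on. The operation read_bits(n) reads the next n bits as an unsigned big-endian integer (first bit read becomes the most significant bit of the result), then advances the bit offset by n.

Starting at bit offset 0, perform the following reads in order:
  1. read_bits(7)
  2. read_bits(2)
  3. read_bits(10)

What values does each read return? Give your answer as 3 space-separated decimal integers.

Read 1: bits[0:7] width=7 -> value=19 (bin 0010011); offset now 7 = byte 0 bit 7; 25 bits remain
Read 2: bits[7:9] width=2 -> value=1 (bin 01); offset now 9 = byte 1 bit 1; 23 bits remain
Read 3: bits[9:19] width=10 -> value=503 (bin 0111110111); offset now 19 = byte 2 bit 3; 13 bits remain

Answer: 19 1 503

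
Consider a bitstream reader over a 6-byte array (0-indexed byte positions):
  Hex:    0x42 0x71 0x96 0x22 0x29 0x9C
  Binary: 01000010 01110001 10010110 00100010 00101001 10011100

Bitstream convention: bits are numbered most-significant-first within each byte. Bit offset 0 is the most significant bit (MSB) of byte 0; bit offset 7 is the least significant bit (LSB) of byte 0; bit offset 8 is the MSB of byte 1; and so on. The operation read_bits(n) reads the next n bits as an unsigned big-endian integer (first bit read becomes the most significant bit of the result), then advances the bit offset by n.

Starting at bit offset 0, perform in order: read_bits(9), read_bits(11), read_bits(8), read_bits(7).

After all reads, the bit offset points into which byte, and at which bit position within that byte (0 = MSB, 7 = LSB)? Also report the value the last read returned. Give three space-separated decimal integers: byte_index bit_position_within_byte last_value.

Read 1: bits[0:9] width=9 -> value=132 (bin 010000100); offset now 9 = byte 1 bit 1; 39 bits remain
Read 2: bits[9:20] width=11 -> value=1817 (bin 11100011001); offset now 20 = byte 2 bit 4; 28 bits remain
Read 3: bits[20:28] width=8 -> value=98 (bin 01100010); offset now 28 = byte 3 bit 4; 20 bits remain
Read 4: bits[28:35] width=7 -> value=17 (bin 0010001); offset now 35 = byte 4 bit 3; 13 bits remain

Answer: 4 3 17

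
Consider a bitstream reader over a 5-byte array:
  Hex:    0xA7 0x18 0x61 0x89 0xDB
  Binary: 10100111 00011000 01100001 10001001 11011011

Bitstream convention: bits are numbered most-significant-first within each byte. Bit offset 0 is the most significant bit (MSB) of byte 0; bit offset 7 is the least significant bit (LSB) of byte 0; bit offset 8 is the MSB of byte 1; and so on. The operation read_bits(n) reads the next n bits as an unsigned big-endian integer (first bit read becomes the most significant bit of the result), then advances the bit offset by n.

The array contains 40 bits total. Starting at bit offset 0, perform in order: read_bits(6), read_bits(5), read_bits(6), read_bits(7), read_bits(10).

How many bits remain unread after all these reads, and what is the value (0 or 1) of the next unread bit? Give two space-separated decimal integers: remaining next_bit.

Answer: 6 0

Derivation:
Read 1: bits[0:6] width=6 -> value=41 (bin 101001); offset now 6 = byte 0 bit 6; 34 bits remain
Read 2: bits[6:11] width=5 -> value=24 (bin 11000); offset now 11 = byte 1 bit 3; 29 bits remain
Read 3: bits[11:17] width=6 -> value=48 (bin 110000); offset now 17 = byte 2 bit 1; 23 bits remain
Read 4: bits[17:24] width=7 -> value=97 (bin 1100001); offset now 24 = byte 3 bit 0; 16 bits remain
Read 5: bits[24:34] width=10 -> value=551 (bin 1000100111); offset now 34 = byte 4 bit 2; 6 bits remain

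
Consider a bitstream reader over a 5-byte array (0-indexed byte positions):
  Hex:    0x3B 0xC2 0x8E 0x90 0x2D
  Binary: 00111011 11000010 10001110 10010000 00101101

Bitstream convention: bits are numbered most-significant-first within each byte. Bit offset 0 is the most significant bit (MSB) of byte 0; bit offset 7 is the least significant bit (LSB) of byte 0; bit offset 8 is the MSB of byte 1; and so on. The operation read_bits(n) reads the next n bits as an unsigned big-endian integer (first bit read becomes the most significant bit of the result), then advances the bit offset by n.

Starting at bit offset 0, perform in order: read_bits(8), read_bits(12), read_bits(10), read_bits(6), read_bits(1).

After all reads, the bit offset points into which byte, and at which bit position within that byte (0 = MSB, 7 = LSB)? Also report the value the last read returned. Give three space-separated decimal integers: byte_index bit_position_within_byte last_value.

Read 1: bits[0:8] width=8 -> value=59 (bin 00111011); offset now 8 = byte 1 bit 0; 32 bits remain
Read 2: bits[8:20] width=12 -> value=3112 (bin 110000101000); offset now 20 = byte 2 bit 4; 20 bits remain
Read 3: bits[20:30] width=10 -> value=932 (bin 1110100100); offset now 30 = byte 3 bit 6; 10 bits remain
Read 4: bits[30:36] width=6 -> value=2 (bin 000010); offset now 36 = byte 4 bit 4; 4 bits remain
Read 5: bits[36:37] width=1 -> value=1 (bin 1); offset now 37 = byte 4 bit 5; 3 bits remain

Answer: 4 5 1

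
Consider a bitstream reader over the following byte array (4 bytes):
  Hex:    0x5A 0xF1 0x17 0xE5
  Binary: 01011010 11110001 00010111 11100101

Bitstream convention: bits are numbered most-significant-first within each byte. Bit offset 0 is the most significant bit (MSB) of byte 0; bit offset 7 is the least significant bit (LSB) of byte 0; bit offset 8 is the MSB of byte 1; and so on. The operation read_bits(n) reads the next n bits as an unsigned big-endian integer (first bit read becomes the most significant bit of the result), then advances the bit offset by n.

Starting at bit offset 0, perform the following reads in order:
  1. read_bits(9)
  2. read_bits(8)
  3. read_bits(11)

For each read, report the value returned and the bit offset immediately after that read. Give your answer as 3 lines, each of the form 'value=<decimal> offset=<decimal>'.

Read 1: bits[0:9] width=9 -> value=181 (bin 010110101); offset now 9 = byte 1 bit 1; 23 bits remain
Read 2: bits[9:17] width=8 -> value=226 (bin 11100010); offset now 17 = byte 2 bit 1; 15 bits remain
Read 3: bits[17:28] width=11 -> value=382 (bin 00101111110); offset now 28 = byte 3 bit 4; 4 bits remain

Answer: value=181 offset=9
value=226 offset=17
value=382 offset=28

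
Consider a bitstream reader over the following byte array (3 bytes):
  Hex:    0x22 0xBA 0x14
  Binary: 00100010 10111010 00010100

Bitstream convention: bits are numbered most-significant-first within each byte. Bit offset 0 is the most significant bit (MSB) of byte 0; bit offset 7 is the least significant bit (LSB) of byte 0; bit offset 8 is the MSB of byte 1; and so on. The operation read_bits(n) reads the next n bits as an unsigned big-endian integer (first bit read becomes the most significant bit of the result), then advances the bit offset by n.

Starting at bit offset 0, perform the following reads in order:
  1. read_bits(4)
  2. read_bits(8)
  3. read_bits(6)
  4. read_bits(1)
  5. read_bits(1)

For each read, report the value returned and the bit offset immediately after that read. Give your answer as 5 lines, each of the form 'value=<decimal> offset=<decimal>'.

Read 1: bits[0:4] width=4 -> value=2 (bin 0010); offset now 4 = byte 0 bit 4; 20 bits remain
Read 2: bits[4:12] width=8 -> value=43 (bin 00101011); offset now 12 = byte 1 bit 4; 12 bits remain
Read 3: bits[12:18] width=6 -> value=40 (bin 101000); offset now 18 = byte 2 bit 2; 6 bits remain
Read 4: bits[18:19] width=1 -> value=0 (bin 0); offset now 19 = byte 2 bit 3; 5 bits remain
Read 5: bits[19:20] width=1 -> value=1 (bin 1); offset now 20 = byte 2 bit 4; 4 bits remain

Answer: value=2 offset=4
value=43 offset=12
value=40 offset=18
value=0 offset=19
value=1 offset=20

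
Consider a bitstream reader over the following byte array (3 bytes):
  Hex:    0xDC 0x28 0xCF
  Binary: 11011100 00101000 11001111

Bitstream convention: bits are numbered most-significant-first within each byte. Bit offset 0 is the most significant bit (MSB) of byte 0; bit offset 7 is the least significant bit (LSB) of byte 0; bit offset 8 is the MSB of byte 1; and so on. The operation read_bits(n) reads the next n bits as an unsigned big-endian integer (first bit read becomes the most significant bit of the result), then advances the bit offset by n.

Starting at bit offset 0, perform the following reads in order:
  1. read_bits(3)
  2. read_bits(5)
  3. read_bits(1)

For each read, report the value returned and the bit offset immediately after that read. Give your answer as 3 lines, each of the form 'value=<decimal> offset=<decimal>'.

Answer: value=6 offset=3
value=28 offset=8
value=0 offset=9

Derivation:
Read 1: bits[0:3] width=3 -> value=6 (bin 110); offset now 3 = byte 0 bit 3; 21 bits remain
Read 2: bits[3:8] width=5 -> value=28 (bin 11100); offset now 8 = byte 1 bit 0; 16 bits remain
Read 3: bits[8:9] width=1 -> value=0 (bin 0); offset now 9 = byte 1 bit 1; 15 bits remain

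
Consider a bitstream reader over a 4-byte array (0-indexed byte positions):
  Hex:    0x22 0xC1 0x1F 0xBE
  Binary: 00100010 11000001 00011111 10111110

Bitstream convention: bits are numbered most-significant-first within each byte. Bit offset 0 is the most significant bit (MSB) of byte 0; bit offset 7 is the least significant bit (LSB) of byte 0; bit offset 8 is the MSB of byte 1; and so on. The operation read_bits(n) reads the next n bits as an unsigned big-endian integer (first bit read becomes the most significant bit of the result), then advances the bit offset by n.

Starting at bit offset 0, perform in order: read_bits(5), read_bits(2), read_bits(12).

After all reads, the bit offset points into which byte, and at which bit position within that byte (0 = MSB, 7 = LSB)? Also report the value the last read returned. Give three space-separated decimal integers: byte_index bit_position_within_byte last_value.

Read 1: bits[0:5] width=5 -> value=4 (bin 00100); offset now 5 = byte 0 bit 5; 27 bits remain
Read 2: bits[5:7] width=2 -> value=1 (bin 01); offset now 7 = byte 0 bit 7; 25 bits remain
Read 3: bits[7:19] width=12 -> value=1544 (bin 011000001000); offset now 19 = byte 2 bit 3; 13 bits remain

Answer: 2 3 1544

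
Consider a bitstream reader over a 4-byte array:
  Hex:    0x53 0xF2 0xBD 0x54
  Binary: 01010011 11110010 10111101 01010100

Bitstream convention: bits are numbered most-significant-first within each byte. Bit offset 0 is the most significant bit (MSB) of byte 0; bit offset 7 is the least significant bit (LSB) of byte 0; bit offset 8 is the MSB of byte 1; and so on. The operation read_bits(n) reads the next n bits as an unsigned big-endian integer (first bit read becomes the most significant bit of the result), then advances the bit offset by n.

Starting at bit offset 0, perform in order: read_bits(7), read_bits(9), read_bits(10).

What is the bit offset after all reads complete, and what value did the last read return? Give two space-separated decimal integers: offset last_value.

Read 1: bits[0:7] width=7 -> value=41 (bin 0101001); offset now 7 = byte 0 bit 7; 25 bits remain
Read 2: bits[7:16] width=9 -> value=498 (bin 111110010); offset now 16 = byte 2 bit 0; 16 bits remain
Read 3: bits[16:26] width=10 -> value=757 (bin 1011110101); offset now 26 = byte 3 bit 2; 6 bits remain

Answer: 26 757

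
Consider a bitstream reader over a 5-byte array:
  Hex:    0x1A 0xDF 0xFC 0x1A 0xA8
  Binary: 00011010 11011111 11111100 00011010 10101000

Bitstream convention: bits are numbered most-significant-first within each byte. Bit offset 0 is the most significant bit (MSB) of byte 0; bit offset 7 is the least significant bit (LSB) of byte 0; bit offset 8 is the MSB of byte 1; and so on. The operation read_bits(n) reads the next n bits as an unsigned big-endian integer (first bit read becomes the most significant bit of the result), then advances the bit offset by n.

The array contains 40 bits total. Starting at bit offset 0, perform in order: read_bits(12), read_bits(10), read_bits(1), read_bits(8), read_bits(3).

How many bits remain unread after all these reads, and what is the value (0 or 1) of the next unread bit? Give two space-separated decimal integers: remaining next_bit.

Read 1: bits[0:12] width=12 -> value=429 (bin 000110101101); offset now 12 = byte 1 bit 4; 28 bits remain
Read 2: bits[12:22] width=10 -> value=1023 (bin 1111111111); offset now 22 = byte 2 bit 6; 18 bits remain
Read 3: bits[22:23] width=1 -> value=0 (bin 0); offset now 23 = byte 2 bit 7; 17 bits remain
Read 4: bits[23:31] width=8 -> value=13 (bin 00001101); offset now 31 = byte 3 bit 7; 9 bits remain
Read 5: bits[31:34] width=3 -> value=2 (bin 010); offset now 34 = byte 4 bit 2; 6 bits remain

Answer: 6 1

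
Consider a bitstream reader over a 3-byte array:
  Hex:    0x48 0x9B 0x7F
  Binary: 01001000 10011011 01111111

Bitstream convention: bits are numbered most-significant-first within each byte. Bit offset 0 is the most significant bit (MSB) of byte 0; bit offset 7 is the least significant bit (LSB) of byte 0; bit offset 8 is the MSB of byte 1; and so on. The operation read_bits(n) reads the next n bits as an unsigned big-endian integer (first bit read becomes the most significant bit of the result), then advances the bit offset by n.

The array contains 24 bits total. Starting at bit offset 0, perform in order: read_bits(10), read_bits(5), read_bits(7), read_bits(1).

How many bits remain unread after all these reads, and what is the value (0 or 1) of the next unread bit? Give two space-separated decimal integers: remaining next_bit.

Read 1: bits[0:10] width=10 -> value=290 (bin 0100100010); offset now 10 = byte 1 bit 2; 14 bits remain
Read 2: bits[10:15] width=5 -> value=13 (bin 01101); offset now 15 = byte 1 bit 7; 9 bits remain
Read 3: bits[15:22] width=7 -> value=95 (bin 1011111); offset now 22 = byte 2 bit 6; 2 bits remain
Read 4: bits[22:23] width=1 -> value=1 (bin 1); offset now 23 = byte 2 bit 7; 1 bits remain

Answer: 1 1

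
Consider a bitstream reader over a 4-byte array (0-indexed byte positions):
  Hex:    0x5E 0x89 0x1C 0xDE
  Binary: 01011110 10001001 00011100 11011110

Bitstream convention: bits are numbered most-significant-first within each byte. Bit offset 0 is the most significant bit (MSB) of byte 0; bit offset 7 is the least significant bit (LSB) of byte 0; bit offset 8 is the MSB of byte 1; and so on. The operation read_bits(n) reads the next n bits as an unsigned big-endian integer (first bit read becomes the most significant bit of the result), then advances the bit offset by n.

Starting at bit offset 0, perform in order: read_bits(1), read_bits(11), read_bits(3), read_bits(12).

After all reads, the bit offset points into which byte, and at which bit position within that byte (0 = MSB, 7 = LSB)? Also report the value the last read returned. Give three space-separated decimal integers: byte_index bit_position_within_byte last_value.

Read 1: bits[0:1] width=1 -> value=0 (bin 0); offset now 1 = byte 0 bit 1; 31 bits remain
Read 2: bits[1:12] width=11 -> value=1512 (bin 10111101000); offset now 12 = byte 1 bit 4; 20 bits remain
Read 3: bits[12:15] width=3 -> value=4 (bin 100); offset now 15 = byte 1 bit 7; 17 bits remain
Read 4: bits[15:27] width=12 -> value=2278 (bin 100011100110); offset now 27 = byte 3 bit 3; 5 bits remain

Answer: 3 3 2278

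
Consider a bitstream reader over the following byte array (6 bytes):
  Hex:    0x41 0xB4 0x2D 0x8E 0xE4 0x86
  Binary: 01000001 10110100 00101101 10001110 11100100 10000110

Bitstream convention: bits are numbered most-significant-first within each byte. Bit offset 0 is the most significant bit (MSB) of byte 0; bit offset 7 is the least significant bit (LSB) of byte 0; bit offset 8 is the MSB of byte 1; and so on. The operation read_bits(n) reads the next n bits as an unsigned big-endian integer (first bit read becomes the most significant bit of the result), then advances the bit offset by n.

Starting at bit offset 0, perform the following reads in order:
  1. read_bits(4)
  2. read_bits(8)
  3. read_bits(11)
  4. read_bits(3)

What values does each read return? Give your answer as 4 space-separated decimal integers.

Read 1: bits[0:4] width=4 -> value=4 (bin 0100); offset now 4 = byte 0 bit 4; 44 bits remain
Read 2: bits[4:12] width=8 -> value=27 (bin 00011011); offset now 12 = byte 1 bit 4; 36 bits remain
Read 3: bits[12:23] width=11 -> value=534 (bin 01000010110); offset now 23 = byte 2 bit 7; 25 bits remain
Read 4: bits[23:26] width=3 -> value=6 (bin 110); offset now 26 = byte 3 bit 2; 22 bits remain

Answer: 4 27 534 6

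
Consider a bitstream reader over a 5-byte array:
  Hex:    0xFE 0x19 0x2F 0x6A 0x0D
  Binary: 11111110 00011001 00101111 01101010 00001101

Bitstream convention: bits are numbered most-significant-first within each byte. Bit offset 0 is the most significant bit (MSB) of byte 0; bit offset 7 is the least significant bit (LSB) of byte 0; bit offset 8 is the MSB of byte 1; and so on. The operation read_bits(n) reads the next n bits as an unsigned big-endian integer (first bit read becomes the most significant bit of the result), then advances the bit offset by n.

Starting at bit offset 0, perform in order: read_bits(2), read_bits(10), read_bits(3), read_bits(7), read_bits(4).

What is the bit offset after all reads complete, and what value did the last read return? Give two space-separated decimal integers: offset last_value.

Answer: 26 13

Derivation:
Read 1: bits[0:2] width=2 -> value=3 (bin 11); offset now 2 = byte 0 bit 2; 38 bits remain
Read 2: bits[2:12] width=10 -> value=993 (bin 1111100001); offset now 12 = byte 1 bit 4; 28 bits remain
Read 3: bits[12:15] width=3 -> value=4 (bin 100); offset now 15 = byte 1 bit 7; 25 bits remain
Read 4: bits[15:22] width=7 -> value=75 (bin 1001011); offset now 22 = byte 2 bit 6; 18 bits remain
Read 5: bits[22:26] width=4 -> value=13 (bin 1101); offset now 26 = byte 3 bit 2; 14 bits remain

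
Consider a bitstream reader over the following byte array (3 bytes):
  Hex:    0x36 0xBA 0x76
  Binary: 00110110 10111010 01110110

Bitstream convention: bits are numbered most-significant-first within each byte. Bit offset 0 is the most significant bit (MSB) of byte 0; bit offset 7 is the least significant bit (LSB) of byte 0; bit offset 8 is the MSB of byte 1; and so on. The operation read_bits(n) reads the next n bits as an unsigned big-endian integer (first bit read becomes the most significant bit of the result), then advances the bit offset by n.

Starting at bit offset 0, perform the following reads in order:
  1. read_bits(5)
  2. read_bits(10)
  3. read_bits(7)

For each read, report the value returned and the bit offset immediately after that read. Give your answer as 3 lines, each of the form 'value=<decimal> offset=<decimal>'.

Read 1: bits[0:5] width=5 -> value=6 (bin 00110); offset now 5 = byte 0 bit 5; 19 bits remain
Read 2: bits[5:15] width=10 -> value=861 (bin 1101011101); offset now 15 = byte 1 bit 7; 9 bits remain
Read 3: bits[15:22] width=7 -> value=29 (bin 0011101); offset now 22 = byte 2 bit 6; 2 bits remain

Answer: value=6 offset=5
value=861 offset=15
value=29 offset=22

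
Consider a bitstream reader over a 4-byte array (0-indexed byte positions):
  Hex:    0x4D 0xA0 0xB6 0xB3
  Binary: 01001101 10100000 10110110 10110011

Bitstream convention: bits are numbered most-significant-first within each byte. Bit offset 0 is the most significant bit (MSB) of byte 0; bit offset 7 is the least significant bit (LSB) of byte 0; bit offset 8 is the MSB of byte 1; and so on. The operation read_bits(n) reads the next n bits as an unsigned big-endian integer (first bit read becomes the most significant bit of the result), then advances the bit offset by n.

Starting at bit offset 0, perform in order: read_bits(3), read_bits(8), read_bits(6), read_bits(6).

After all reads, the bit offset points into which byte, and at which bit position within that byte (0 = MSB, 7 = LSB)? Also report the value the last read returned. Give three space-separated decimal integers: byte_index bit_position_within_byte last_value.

Read 1: bits[0:3] width=3 -> value=2 (bin 010); offset now 3 = byte 0 bit 3; 29 bits remain
Read 2: bits[3:11] width=8 -> value=109 (bin 01101101); offset now 11 = byte 1 bit 3; 21 bits remain
Read 3: bits[11:17] width=6 -> value=1 (bin 000001); offset now 17 = byte 2 bit 1; 15 bits remain
Read 4: bits[17:23] width=6 -> value=27 (bin 011011); offset now 23 = byte 2 bit 7; 9 bits remain

Answer: 2 7 27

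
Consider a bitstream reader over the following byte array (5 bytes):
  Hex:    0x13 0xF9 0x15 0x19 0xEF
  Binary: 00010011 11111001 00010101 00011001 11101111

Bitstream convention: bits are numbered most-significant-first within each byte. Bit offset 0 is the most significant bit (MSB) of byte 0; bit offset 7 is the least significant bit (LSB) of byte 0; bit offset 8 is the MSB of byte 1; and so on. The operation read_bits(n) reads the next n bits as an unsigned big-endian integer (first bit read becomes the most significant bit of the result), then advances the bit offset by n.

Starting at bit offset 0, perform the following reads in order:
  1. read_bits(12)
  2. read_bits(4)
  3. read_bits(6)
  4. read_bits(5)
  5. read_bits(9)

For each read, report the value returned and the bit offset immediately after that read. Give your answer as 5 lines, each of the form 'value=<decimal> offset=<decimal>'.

Answer: value=319 offset=12
value=9 offset=16
value=5 offset=22
value=8 offset=27
value=414 offset=36

Derivation:
Read 1: bits[0:12] width=12 -> value=319 (bin 000100111111); offset now 12 = byte 1 bit 4; 28 bits remain
Read 2: bits[12:16] width=4 -> value=9 (bin 1001); offset now 16 = byte 2 bit 0; 24 bits remain
Read 3: bits[16:22] width=6 -> value=5 (bin 000101); offset now 22 = byte 2 bit 6; 18 bits remain
Read 4: bits[22:27] width=5 -> value=8 (bin 01000); offset now 27 = byte 3 bit 3; 13 bits remain
Read 5: bits[27:36] width=9 -> value=414 (bin 110011110); offset now 36 = byte 4 bit 4; 4 bits remain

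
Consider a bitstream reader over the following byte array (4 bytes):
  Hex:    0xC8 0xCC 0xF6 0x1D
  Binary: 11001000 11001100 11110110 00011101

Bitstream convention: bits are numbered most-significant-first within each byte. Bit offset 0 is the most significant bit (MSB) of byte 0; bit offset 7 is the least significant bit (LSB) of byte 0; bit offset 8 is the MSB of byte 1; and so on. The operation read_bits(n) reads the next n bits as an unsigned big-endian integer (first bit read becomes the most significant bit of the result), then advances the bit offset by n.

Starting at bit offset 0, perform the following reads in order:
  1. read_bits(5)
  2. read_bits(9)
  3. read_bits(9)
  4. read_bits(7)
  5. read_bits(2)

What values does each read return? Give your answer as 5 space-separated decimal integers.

Answer: 25 51 123 7 1

Derivation:
Read 1: bits[0:5] width=5 -> value=25 (bin 11001); offset now 5 = byte 0 bit 5; 27 bits remain
Read 2: bits[5:14] width=9 -> value=51 (bin 000110011); offset now 14 = byte 1 bit 6; 18 bits remain
Read 3: bits[14:23] width=9 -> value=123 (bin 001111011); offset now 23 = byte 2 bit 7; 9 bits remain
Read 4: bits[23:30] width=7 -> value=7 (bin 0000111); offset now 30 = byte 3 bit 6; 2 bits remain
Read 5: bits[30:32] width=2 -> value=1 (bin 01); offset now 32 = byte 4 bit 0; 0 bits remain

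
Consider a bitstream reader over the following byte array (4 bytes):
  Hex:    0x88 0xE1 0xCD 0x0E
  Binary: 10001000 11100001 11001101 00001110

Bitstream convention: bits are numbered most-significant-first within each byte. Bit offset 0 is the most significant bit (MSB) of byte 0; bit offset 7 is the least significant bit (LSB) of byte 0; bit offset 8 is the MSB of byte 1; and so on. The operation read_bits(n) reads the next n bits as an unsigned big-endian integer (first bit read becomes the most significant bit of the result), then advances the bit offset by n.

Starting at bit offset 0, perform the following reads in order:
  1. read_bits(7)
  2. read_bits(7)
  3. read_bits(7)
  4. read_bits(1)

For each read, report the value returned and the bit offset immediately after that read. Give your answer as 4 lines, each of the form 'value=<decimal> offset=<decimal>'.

Read 1: bits[0:7] width=7 -> value=68 (bin 1000100); offset now 7 = byte 0 bit 7; 25 bits remain
Read 2: bits[7:14] width=7 -> value=56 (bin 0111000); offset now 14 = byte 1 bit 6; 18 bits remain
Read 3: bits[14:21] width=7 -> value=57 (bin 0111001); offset now 21 = byte 2 bit 5; 11 bits remain
Read 4: bits[21:22] width=1 -> value=1 (bin 1); offset now 22 = byte 2 bit 6; 10 bits remain

Answer: value=68 offset=7
value=56 offset=14
value=57 offset=21
value=1 offset=22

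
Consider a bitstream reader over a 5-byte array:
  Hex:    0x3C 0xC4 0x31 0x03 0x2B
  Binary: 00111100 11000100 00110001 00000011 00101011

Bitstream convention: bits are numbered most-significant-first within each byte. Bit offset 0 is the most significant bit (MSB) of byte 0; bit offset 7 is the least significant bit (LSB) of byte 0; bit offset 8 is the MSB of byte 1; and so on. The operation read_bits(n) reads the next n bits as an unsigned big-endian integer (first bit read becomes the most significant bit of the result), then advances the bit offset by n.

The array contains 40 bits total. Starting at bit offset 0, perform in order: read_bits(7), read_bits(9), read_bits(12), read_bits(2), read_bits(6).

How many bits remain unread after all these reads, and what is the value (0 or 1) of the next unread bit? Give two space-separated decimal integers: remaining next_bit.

Answer: 4 1

Derivation:
Read 1: bits[0:7] width=7 -> value=30 (bin 0011110); offset now 7 = byte 0 bit 7; 33 bits remain
Read 2: bits[7:16] width=9 -> value=196 (bin 011000100); offset now 16 = byte 2 bit 0; 24 bits remain
Read 3: bits[16:28] width=12 -> value=784 (bin 001100010000); offset now 28 = byte 3 bit 4; 12 bits remain
Read 4: bits[28:30] width=2 -> value=0 (bin 00); offset now 30 = byte 3 bit 6; 10 bits remain
Read 5: bits[30:36] width=6 -> value=50 (bin 110010); offset now 36 = byte 4 bit 4; 4 bits remain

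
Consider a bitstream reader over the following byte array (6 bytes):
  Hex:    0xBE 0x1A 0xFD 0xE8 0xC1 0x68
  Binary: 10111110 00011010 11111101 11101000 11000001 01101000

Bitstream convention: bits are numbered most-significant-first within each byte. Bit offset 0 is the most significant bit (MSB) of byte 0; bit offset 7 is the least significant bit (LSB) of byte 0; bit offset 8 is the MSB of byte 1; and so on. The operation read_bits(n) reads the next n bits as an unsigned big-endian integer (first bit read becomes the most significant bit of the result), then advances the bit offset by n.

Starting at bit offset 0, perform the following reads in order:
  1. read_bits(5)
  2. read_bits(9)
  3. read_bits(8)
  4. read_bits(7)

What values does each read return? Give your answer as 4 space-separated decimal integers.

Answer: 23 390 191 61

Derivation:
Read 1: bits[0:5] width=5 -> value=23 (bin 10111); offset now 5 = byte 0 bit 5; 43 bits remain
Read 2: bits[5:14] width=9 -> value=390 (bin 110000110); offset now 14 = byte 1 bit 6; 34 bits remain
Read 3: bits[14:22] width=8 -> value=191 (bin 10111111); offset now 22 = byte 2 bit 6; 26 bits remain
Read 4: bits[22:29] width=7 -> value=61 (bin 0111101); offset now 29 = byte 3 bit 5; 19 bits remain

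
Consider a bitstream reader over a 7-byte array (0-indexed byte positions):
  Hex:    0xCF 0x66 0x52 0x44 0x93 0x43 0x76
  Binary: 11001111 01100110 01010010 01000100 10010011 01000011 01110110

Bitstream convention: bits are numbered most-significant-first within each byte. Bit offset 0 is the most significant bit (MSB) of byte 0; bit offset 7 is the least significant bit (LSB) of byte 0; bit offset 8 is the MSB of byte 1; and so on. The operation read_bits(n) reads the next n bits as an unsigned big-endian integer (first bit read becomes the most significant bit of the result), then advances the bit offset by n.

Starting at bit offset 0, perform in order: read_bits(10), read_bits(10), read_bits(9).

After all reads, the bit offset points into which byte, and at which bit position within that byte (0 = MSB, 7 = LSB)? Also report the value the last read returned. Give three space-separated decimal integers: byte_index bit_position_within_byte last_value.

Read 1: bits[0:10] width=10 -> value=829 (bin 1100111101); offset now 10 = byte 1 bit 2; 46 bits remain
Read 2: bits[10:20] width=10 -> value=613 (bin 1001100101); offset now 20 = byte 2 bit 4; 36 bits remain
Read 3: bits[20:29] width=9 -> value=72 (bin 001001000); offset now 29 = byte 3 bit 5; 27 bits remain

Answer: 3 5 72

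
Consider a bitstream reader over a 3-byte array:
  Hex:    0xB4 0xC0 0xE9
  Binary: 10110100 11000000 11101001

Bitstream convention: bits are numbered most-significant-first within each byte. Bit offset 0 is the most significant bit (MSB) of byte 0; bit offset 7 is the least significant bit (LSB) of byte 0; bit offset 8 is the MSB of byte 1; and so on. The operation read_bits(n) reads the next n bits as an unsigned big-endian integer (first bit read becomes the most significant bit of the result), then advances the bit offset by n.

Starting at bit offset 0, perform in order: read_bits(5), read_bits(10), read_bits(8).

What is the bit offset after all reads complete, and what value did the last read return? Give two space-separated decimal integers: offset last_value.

Read 1: bits[0:5] width=5 -> value=22 (bin 10110); offset now 5 = byte 0 bit 5; 19 bits remain
Read 2: bits[5:15] width=10 -> value=608 (bin 1001100000); offset now 15 = byte 1 bit 7; 9 bits remain
Read 3: bits[15:23] width=8 -> value=116 (bin 01110100); offset now 23 = byte 2 bit 7; 1 bits remain

Answer: 23 116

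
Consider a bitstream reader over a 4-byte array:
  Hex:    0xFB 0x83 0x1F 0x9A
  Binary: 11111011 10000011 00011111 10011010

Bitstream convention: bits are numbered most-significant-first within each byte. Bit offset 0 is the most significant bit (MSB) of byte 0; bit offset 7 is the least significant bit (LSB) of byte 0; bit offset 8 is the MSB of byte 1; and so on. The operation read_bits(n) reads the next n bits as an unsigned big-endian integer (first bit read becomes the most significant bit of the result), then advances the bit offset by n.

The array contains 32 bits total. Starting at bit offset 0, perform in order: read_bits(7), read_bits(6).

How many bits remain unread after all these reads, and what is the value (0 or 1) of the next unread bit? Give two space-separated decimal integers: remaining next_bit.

Read 1: bits[0:7] width=7 -> value=125 (bin 1111101); offset now 7 = byte 0 bit 7; 25 bits remain
Read 2: bits[7:13] width=6 -> value=48 (bin 110000); offset now 13 = byte 1 bit 5; 19 bits remain

Answer: 19 0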